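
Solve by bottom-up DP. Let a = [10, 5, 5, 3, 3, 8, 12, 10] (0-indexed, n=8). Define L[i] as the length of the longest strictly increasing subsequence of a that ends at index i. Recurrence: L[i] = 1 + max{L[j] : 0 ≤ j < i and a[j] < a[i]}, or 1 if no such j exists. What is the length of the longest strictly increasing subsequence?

   i    0    1    2    3    4    5    6    7
a[i]   10    5    5    3    3    8   12   10
L[i]    1    1    1    1    1    2    3    3

3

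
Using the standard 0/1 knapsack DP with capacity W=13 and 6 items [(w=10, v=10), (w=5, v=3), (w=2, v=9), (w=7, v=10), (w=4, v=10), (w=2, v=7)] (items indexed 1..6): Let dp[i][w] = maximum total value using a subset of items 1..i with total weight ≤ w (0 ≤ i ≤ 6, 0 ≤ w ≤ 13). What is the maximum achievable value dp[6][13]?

i\w   0   1   2   3   4   5   6   7   8   9  10  11  12  13
  0   0   0   0   0   0   0   0   0   0   0   0   0   0   0
  1   0   0   0   0   0   0   0   0   0   0  10  10  10  10
  2   0   0   0   0   0   3   3   3   3   3  10  10  10  10
  3   0   0   9   9   9   9   9  12  12  12  12  12  19  19
  4   0   0   9   9   9   9   9  12  12  19  19  19  19  19
  5   0   0   9   9  10  10  19  19  19  19  19  22  22  29
  6   0   0   9   9  16  16  19  19  26  26  26  26  26  29

29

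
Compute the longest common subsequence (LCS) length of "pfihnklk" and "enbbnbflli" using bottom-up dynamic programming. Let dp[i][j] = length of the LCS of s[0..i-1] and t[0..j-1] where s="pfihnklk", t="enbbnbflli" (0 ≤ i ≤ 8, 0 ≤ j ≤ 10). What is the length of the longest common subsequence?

2

   ''  e  n  b  b  n  b  f  l  l  i
''  0  0  0  0  0  0  0  0  0  0  0
 p  0  0  0  0  0  0  0  0  0  0  0
 f  0  0  0  0  0  0  0  1  1  1  1
 i  0  0  0  0  0  0  0  1  1  1  2
 h  0  0  0  0  0  0  0  1  1  1  2
 n  0  0  1  1  1  1  1  1  1  1  2
 k  0  0  1  1  1  1  1  1  1  1  2
 l  0  0  1  1  1  1  1  1  2  2  2
 k  0  0  1  1  1  1  1  1  2  2  2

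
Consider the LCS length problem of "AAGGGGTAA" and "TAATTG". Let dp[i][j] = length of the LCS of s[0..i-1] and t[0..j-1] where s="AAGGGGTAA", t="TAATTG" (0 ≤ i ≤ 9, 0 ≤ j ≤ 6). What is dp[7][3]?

   ''  T  A  A  T  T  G
''  0  0  0  0  0  0  0
 A  0  0  1  1  1  1  1
 A  0  0  1  2  2  2  2
 G  0  0  1  2  2  2  3
 G  0  0  1  2  2  2  3
 G  0  0  1  2  2  2  3
 G  0  0  1  2  2  2  3
 T  0  1  1  2  3  3  3
 A  0  1  2  2  3  3  3
 A  0  1  2  3  3  3  3

2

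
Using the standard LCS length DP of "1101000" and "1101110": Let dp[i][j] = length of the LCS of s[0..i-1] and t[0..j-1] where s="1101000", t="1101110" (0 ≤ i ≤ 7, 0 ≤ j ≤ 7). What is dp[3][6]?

3

   ''  1  1  0  1  1  1  0
''  0  0  0  0  0  0  0  0
 1  0  1  1  1  1  1  1  1
 1  0  1  2  2  2  2  2  2
 0  0  1  2  3  3  3  3  3
 1  0  1  2  3  4  4  4  4
 0  0  1  2  3  4  4  4  5
 0  0  1  2  3  4  4  4  5
 0  0  1  2  3  4  4  4  5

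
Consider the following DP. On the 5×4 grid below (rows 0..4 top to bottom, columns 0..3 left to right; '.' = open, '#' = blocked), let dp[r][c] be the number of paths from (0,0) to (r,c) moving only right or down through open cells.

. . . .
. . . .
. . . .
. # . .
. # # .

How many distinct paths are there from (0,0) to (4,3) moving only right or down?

16

r\c   0   1   2   3
  0   1   1   1   1
  1   1   2   3   4
  2   1   3   6  10
  3   1   0   6  16
  4   1   0   0  16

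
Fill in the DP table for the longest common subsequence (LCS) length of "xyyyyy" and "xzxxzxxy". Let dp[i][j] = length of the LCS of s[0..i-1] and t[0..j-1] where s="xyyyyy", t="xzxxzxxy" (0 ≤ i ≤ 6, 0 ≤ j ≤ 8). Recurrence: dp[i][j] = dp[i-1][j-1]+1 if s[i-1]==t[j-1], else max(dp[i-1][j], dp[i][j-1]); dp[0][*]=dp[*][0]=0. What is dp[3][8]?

   ''  x  z  x  x  z  x  x  y
''  0  0  0  0  0  0  0  0  0
 x  0  1  1  1  1  1  1  1  1
 y  0  1  1  1  1  1  1  1  2
 y  0  1  1  1  1  1  1  1  2
 y  0  1  1  1  1  1  1  1  2
 y  0  1  1  1  1  1  1  1  2
 y  0  1  1  1  1  1  1  1  2

2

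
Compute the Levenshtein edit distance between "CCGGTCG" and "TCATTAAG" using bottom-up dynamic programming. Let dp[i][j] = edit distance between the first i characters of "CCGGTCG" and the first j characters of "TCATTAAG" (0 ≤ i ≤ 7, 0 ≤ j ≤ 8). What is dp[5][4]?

   ''  T  C  A  T  T  A  A  G
''  0  1  2  3  4  5  6  7  8
 C  1  1  1  2  3  4  5  6  7
 C  2  2  1  2  3  4  5  6  7
 G  3  3  2  2  3  4  5  6  6
 G  4  4  3  3  3  4  5  6  6
 T  5  4  4  4  3  3  4  5  6
 C  6  5  4  5  4  4  4  5  6
 G  7  6  5  5  5  5  5  5  5

3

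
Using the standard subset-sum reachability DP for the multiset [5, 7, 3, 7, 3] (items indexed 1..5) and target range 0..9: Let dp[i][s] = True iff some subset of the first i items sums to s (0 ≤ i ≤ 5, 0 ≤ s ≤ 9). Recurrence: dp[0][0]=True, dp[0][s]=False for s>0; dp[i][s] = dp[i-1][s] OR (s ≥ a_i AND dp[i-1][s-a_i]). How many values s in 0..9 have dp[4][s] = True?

5

i\s   0   1   2   3   4   5   6   7   8   9
  0   T   F   F   F   F   F   F   F   F   F
  1   T   F   F   F   F   T   F   F   F   F
  2   T   F   F   F   F   T   F   T   F   F
  3   T   F   F   T   F   T   F   T   T   F
  4   T   F   F   T   F   T   F   T   T   F
  5   T   F   F   T   F   T   T   T   T   F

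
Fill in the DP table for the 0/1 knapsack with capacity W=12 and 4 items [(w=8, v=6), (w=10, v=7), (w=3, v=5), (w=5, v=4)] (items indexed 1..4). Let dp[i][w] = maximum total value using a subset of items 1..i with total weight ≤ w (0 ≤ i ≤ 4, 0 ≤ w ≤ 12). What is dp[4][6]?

5

i\w   0   1   2   3   4   5   6   7   8   9  10  11  12
  0   0   0   0   0   0   0   0   0   0   0   0   0   0
  1   0   0   0   0   0   0   0   0   6   6   6   6   6
  2   0   0   0   0   0   0   0   0   6   6   7   7   7
  3   0   0   0   5   5   5   5   5   6   6   7  11  11
  4   0   0   0   5   5   5   5   5   9   9   9  11  11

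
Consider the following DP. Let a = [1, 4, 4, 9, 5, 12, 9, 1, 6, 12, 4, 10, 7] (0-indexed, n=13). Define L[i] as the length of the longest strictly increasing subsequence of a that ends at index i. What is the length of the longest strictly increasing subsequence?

   i    0    1    2    3    4    5    6    7    8    9   10   11   12
a[i]    1    4    4    9    5   12    9    1    6   12    4   10    7
L[i]    1    2    2    3    3    4    4    1    4    5    2    5    5

5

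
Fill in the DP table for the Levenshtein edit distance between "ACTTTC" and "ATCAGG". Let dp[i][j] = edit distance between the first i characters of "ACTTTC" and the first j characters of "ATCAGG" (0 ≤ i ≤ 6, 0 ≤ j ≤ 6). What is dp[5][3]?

3

   ''  A  T  C  A  G  G
''  0  1  2  3  4  5  6
 A  1  0  1  2  3  4  5
 C  2  1  1  1  2  3  4
 T  3  2  1  2  2  3  4
 T  4  3  2  2  3  3  4
 T  5  4  3  3  3  4  4
 C  6  5  4  3  4  4  5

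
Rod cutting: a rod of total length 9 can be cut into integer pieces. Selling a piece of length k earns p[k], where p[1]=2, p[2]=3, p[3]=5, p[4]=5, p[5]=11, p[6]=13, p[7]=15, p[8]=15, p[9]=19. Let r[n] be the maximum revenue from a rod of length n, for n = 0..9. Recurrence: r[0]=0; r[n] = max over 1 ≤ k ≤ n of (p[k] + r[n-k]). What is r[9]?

19

   n    0    1    2    3    4    5    6    7    8    9
r[n]    0    2    4    6    8   11   13   15   17   19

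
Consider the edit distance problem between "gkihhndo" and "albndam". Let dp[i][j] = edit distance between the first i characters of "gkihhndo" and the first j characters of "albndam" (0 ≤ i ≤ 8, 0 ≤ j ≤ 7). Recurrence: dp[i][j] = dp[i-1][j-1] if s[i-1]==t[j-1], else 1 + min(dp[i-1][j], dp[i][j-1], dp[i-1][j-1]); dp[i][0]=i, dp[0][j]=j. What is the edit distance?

   ''  a  l  b  n  d  a  m
''  0  1  2  3  4  5  6  7
 g  1  1  2  3  4  5  6  7
 k  2  2  2  3  4  5  6  7
 i  3  3  3  3  4  5  6  7
 h  4  4  4  4  4  5  6  7
 h  5  5  5  5  5  5  6  7
 n  6  6  6  6  5  6  6  7
 d  7  7  7  7  6  5  6  7
 o  8  8  8  8  7  6  6  7

7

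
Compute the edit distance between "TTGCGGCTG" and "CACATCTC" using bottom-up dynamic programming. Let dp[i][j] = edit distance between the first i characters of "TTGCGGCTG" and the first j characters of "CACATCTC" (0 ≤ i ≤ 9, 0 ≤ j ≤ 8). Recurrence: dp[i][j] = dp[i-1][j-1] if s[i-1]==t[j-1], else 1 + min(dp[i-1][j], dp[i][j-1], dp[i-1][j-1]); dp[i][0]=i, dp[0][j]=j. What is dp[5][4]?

   ''  C  A  C  A  T  C  T  C
''  0  1  2  3  4  5  6  7  8
 T  1  1  2  3  4  4  5  6  7
 T  2  2  2  3  4  4  5  5  6
 G  3  3  3  3  4  5  5  6  6
 C  4  3  4  3  4  5  5  6  6
 G  5  4  4  4  4  5  6  6  7
 G  6  5  5  5  5  5  6  7  7
 C  7  6  6  5  6  6  5  6  7
 T  8  7  7  6  6  6  6  5  6
 G  9  8  8  7  7  7  7  6  6

4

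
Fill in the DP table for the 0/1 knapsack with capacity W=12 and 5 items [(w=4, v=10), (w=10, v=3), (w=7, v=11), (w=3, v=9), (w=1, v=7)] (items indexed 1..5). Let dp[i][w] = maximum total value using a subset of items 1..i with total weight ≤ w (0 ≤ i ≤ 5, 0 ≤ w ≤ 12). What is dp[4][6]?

10

i\w   0   1   2   3   4   5   6   7   8   9  10  11  12
  0   0   0   0   0   0   0   0   0   0   0   0   0   0
  1   0   0   0   0  10  10  10  10  10  10  10  10  10
  2   0   0   0   0  10  10  10  10  10  10  10  10  10
  3   0   0   0   0  10  10  10  11  11  11  11  21  21
  4   0   0   0   9  10  10  10  19  19  19  20  21  21
  5   0   7   7   9  16  17  17  19  26  26  26  27  28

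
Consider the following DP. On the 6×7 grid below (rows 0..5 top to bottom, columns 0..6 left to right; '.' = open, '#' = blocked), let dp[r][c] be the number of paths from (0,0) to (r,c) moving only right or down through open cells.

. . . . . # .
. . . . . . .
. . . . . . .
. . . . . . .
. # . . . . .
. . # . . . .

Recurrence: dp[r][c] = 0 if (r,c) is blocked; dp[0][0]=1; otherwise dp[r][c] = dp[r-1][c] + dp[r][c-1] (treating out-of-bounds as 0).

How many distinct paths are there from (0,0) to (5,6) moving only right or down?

415

r\c   0   1   2   3   4   5   6
  0   1   1   1   1   1   0   0
  1   1   2   3   4   5   5   5
  2   1   3   6  10  15  20  25
  3   1   4  10  20  35  55  80
  4   1   0  10  30  65 120 200
  5   1   1   0  30  95 215 415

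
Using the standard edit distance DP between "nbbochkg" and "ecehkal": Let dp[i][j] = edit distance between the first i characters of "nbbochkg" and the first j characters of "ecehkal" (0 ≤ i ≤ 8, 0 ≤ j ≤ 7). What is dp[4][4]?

   ''  e  c  e  h  k  a  l
''  0  1  2  3  4  5  6  7
 n  1  1  2  3  4  5  6  7
 b  2  2  2  3  4  5  6  7
 b  3  3  3  3  4  5  6  7
 o  4  4  4  4  4  5  6  7
 c  5  5  4  5  5  5  6  7
 h  6  6  5  5  5  6  6  7
 k  7  7  6  6  6  5  6  7
 g  8  8  7  7  7  6  6  7

4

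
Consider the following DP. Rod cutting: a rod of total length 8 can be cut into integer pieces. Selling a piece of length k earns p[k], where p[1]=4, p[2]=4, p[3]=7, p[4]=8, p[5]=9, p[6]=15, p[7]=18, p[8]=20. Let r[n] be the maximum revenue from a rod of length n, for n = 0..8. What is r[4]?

   n    0    1    2    3    4    5    6    7    8
r[n]    0    4    8   12   16   20   24   28   32

16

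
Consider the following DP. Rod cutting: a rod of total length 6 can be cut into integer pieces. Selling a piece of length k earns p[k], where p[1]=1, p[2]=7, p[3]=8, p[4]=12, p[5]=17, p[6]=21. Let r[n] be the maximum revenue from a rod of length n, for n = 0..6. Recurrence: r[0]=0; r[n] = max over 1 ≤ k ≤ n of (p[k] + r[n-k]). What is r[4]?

14

   n    0    1    2    3    4    5    6
r[n]    0    1    7    8   14   17   21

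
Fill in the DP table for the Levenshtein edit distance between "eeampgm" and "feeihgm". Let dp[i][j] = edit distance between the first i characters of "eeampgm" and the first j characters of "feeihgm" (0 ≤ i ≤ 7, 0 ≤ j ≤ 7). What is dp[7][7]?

   ''  f  e  e  i  h  g  m
''  0  1  2  3  4  5  6  7
 e  1  1  1  2  3  4  5  6
 e  2  2  1  1  2  3  4  5
 a  3  3  2  2  2  3  4  5
 m  4  4  3  3  3  3  4  4
 p  5  5  4  4  4  4  4  5
 g  6  6  5  5  5  5  4  5
 m  7  7  6  6  6  6  5  4

4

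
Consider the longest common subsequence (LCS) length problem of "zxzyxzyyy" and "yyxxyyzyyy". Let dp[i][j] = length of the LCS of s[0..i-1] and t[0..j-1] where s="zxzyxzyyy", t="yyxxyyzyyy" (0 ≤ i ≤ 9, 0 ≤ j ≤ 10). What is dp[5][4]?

   ''  y  y  x  x  y  y  z  y  y  y
''  0  0  0  0  0  0  0  0  0  0  0
 z  0  0  0  0  0  0  0  1  1  1  1
 x  0  0  0  1  1  1  1  1  1  1  1
 z  0  0  0  1  1  1  1  2  2  2  2
 y  0  1  1  1  1  2  2  2  3  3  3
 x  0  1  1  2  2  2  2  2  3  3  3
 z  0  1  1  2  2  2  2  3  3  3  3
 y  0  1  2  2  2  3  3  3  4  4  4
 y  0  1  2  2  2  3  4  4  4  5  5
 y  0  1  2  2  2  3  4  4  5  5  6

2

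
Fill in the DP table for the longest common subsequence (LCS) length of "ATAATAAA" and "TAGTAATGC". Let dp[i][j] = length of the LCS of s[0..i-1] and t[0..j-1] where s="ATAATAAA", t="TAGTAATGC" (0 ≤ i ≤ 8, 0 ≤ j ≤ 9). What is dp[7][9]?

   ''  T  A  G  T  A  A  T  G  C
''  0  0  0  0  0  0  0  0  0  0
 A  0  0  1  1  1  1  1  1  1  1
 T  0  1  1  1  2  2  2  2  2  2
 A  0  1  2  2  2  3  3  3  3  3
 A  0  1  2  2  2  3  4  4  4  4
 T  0  1  2  2  3  3  4  5  5  5
 A  0  1  2  2  3  4  4  5  5  5
 A  0  1  2  2  3  4  5  5  5  5
 A  0  1  2  2  3  4  5  5  5  5

5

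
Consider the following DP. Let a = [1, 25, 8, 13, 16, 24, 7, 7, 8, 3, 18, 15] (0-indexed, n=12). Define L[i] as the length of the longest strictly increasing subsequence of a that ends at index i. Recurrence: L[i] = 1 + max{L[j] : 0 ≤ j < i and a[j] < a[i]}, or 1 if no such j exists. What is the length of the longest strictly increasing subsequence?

   i    0    1    2    3    4    5    6    7    8    9   10   11
a[i]    1   25    8   13   16   24    7    7    8    3   18   15
L[i]    1    2    2    3    4    5    2    2    3    2    5    4

5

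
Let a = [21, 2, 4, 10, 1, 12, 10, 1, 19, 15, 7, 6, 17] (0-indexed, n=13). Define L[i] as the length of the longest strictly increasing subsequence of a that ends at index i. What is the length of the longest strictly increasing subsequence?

   i    0    1    2    3    4    5    6    7    8    9   10   11   12
a[i]   21    2    4   10    1   12   10    1   19   15    7    6   17
L[i]    1    1    2    3    1    4    3    1    5    5    3    3    6

6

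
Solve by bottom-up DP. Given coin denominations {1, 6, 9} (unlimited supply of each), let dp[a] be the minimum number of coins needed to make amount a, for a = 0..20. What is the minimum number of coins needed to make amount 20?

 a  0  1  2  3  4  5  6  7  8  9 10 11 12 13 14 15 16 17 18 19 20
dp  0  1  2  3  4  5  1  2  3  1  2  3  2  3  4  2  3  4  2  3  4

4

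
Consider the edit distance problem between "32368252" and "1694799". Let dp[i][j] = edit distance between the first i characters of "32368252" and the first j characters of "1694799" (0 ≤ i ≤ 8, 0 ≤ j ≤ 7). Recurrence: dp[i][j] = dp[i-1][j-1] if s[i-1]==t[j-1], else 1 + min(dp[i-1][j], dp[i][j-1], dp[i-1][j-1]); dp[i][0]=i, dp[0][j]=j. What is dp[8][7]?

8

   ''  1  6  9  4  7  9  9
''  0  1  2  3  4  5  6  7
 3  1  1  2  3  4  5  6  7
 2  2  2  2  3  4  5  6  7
 3  3  3  3  3  4  5  6  7
 6  4  4  3  4  4  5  6  7
 8  5  5  4  4  5  5  6  7
 2  6  6  5  5  5  6  6  7
 5  7  7  6  6  6  6  7  7
 2  8  8  7  7  7  7  7  8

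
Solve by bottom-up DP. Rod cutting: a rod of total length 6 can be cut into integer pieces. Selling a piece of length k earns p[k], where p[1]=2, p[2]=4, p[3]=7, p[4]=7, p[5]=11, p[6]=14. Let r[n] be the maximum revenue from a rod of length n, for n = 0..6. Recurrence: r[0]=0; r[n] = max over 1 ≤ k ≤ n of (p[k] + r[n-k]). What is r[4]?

   n    0    1    2    3    4    5    6
r[n]    0    2    4    7    9   11   14

9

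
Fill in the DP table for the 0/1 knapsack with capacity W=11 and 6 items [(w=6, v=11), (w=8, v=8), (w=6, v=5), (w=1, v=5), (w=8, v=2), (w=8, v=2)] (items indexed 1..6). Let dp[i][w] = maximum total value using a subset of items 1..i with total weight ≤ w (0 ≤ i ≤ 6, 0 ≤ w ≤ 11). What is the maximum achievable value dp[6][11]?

16

i\w   0   1   2   3   4   5   6   7   8   9  10  11
  0   0   0   0   0   0   0   0   0   0   0   0   0
  1   0   0   0   0   0   0  11  11  11  11  11  11
  2   0   0   0   0   0   0  11  11  11  11  11  11
  3   0   0   0   0   0   0  11  11  11  11  11  11
  4   0   5   5   5   5   5  11  16  16  16  16  16
  5   0   5   5   5   5   5  11  16  16  16  16  16
  6   0   5   5   5   5   5  11  16  16  16  16  16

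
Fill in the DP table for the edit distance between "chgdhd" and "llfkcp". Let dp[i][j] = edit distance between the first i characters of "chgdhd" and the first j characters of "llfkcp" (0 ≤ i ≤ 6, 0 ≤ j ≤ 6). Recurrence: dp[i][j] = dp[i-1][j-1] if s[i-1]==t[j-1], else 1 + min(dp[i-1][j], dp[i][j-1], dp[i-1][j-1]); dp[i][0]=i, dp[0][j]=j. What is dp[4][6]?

   ''  l  l  f  k  c  p
''  0  1  2  3  4  5  6
 c  1  1  2  3  4  4  5
 h  2  2  2  3  4  5  5
 g  3  3  3  3  4  5  6
 d  4  4  4  4  4  5  6
 h  5  5  5  5  5  5  6
 d  6  6  6  6  6  6  6

6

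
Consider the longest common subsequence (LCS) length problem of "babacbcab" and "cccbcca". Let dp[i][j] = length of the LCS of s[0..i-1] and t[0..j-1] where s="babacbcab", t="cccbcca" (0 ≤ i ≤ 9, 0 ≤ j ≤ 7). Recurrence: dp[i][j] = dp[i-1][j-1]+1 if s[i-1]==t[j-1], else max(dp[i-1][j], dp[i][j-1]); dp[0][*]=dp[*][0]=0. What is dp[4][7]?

2

   ''  c  c  c  b  c  c  a
''  0  0  0  0  0  0  0  0
 b  0  0  0  0  1  1  1  1
 a  0  0  0  0  1  1  1  2
 b  0  0  0  0  1  1  1  2
 a  0  0  0  0  1  1  1  2
 c  0  1  1  1  1  2  2  2
 b  0  1  1  1  2  2  2  2
 c  0  1  2  2  2  3  3  3
 a  0  1  2  2  2  3  3  4
 b  0  1  2  2  3  3  3  4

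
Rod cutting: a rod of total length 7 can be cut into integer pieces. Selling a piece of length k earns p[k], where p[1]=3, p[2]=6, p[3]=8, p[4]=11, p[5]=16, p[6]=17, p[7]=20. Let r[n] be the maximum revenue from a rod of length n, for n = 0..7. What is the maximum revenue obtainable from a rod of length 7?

   n    0    1    2    3    4    5    6    7
r[n]    0    3    6    9   12   16   19   22

22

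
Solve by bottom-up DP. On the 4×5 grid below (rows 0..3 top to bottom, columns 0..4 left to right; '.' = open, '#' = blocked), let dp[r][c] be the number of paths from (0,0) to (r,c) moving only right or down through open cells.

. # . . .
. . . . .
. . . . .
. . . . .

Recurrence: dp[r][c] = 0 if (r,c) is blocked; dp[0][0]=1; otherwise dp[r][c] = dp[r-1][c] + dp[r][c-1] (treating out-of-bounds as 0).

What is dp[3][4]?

15

r\c   0   1   2   3   4
  0   1   0   0   0   0
  1   1   1   1   1   1
  2   1   2   3   4   5
  3   1   3   6  10  15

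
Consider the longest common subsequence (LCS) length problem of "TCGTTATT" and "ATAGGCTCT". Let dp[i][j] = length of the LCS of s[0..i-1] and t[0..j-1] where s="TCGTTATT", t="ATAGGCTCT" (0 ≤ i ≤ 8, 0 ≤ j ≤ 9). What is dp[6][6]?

   ''  A  T  A  G  G  C  T  C  T
''  0  0  0  0  0  0  0  0  0  0
 T  0  0  1  1  1  1  1  1  1  1
 C  0  0  1  1  1  1  2  2  2  2
 G  0  0  1  1  2  2  2  2  2  2
 T  0  0  1  1  2  2  2  3  3  3
 T  0  0  1  1  2  2  2  3  3  4
 A  0  1  1  2  2  2  2  3  3  4
 T  0  1  2  2  2  2  2  3  3  4
 T  0  1  2  2  2  2  2  3  3  4

2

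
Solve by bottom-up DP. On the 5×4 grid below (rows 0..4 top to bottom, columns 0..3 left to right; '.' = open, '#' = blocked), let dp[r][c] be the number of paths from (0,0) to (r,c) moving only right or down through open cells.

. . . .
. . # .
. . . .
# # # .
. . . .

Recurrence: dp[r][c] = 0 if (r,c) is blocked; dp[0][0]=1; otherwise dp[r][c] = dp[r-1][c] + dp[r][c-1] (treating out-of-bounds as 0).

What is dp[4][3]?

4

r\c   0   1   2   3
  0   1   1   1   1
  1   1   2   0   1
  2   1   3   3   4
  3   0   0   0   4
  4   0   0   0   4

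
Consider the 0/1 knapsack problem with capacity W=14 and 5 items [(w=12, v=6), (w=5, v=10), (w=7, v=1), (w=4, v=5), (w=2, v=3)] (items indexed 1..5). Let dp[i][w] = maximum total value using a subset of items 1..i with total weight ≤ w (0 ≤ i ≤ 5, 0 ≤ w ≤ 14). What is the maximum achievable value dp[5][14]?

18

i\w   0   1   2   3   4   5   6   7   8   9  10  11  12  13  14
  0   0   0   0   0   0   0   0   0   0   0   0   0   0   0   0
  1   0   0   0   0   0   0   0   0   0   0   0   0   6   6   6
  2   0   0   0   0   0  10  10  10  10  10  10  10  10  10  10
  3   0   0   0   0   0  10  10  10  10  10  10  10  11  11  11
  4   0   0   0   0   5  10  10  10  10  15  15  15  15  15  15
  5   0   0   3   3   5  10  10  13  13  15  15  18  18  18  18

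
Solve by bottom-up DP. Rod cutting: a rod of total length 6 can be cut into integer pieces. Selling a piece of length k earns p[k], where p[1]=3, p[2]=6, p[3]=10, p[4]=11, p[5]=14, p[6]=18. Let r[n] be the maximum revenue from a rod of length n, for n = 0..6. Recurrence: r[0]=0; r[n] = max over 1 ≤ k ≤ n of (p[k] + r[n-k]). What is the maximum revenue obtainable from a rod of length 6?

   n    0    1    2    3    4    5    6
r[n]    0    3    6   10   13   16   20

20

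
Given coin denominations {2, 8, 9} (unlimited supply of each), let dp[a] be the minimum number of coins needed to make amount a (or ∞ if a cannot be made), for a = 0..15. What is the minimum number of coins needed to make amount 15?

 a  0  1  2  3  4  5  6  7  8  9 10 11 12 13 14 15
dp  0  -  1  -  2  -  3  -  1  1  2  2  3  3  4  4
(- denotes ∞ / unreachable)

4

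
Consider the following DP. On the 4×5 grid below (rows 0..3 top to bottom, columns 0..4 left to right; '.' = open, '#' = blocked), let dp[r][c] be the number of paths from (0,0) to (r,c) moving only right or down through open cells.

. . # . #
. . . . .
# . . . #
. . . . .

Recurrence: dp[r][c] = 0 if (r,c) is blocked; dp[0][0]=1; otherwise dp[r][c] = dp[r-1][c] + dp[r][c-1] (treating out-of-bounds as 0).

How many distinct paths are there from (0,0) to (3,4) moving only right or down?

r\c   0   1   2   3   4
  0   1   1   0   0   0
  1   1   2   2   2   2
  2   0   2   4   6   0
  3   0   2   6  12  12

12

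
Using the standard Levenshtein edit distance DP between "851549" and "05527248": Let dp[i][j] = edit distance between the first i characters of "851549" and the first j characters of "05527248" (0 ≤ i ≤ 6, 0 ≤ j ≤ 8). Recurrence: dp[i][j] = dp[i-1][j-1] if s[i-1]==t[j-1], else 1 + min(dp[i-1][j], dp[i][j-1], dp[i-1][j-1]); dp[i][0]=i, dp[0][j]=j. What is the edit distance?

   ''  0  5  5  2  7  2  4  8
''  0  1  2  3  4  5  6  7  8
 8  1  1  2  3  4  5  6  7  7
 5  2  2  1  2  3  4  5  6  7
 1  3  3  2  2  3  4  5  6  7
 5  4  4  3  2  3  4  5  6  7
 4  5  5  4  3  3  4  5  5  6
 9  6  6  5  4  4  4  5  6  6

6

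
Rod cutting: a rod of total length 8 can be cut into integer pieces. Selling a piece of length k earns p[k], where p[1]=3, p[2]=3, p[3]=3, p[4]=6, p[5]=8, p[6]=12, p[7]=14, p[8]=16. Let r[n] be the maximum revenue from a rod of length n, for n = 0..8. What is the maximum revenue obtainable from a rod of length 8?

   n    0    1    2    3    4    5    6    7    8
r[n]    0    3    6    9   12   15   18   21   24

24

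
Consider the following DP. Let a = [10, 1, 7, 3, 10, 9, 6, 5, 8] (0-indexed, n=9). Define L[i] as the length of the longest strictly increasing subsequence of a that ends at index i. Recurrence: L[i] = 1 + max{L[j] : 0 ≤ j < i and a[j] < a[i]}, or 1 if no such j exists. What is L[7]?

3

   i    0    1    2    3    4    5    6    7    8
a[i]   10    1    7    3   10    9    6    5    8
L[i]    1    1    2    2    3    3    3    3    4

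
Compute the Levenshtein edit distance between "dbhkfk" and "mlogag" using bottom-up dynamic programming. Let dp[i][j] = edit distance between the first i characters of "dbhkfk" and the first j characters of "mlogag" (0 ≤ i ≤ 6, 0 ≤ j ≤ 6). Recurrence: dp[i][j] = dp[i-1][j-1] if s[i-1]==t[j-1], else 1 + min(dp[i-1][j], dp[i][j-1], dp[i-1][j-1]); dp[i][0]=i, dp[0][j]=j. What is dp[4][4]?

4

   ''  m  l  o  g  a  g
''  0  1  2  3  4  5  6
 d  1  1  2  3  4  5  6
 b  2  2  2  3  4  5  6
 h  3  3  3  3  4  5  6
 k  4  4  4  4  4  5  6
 f  5  5  5  5  5  5  6
 k  6  6  6  6  6  6  6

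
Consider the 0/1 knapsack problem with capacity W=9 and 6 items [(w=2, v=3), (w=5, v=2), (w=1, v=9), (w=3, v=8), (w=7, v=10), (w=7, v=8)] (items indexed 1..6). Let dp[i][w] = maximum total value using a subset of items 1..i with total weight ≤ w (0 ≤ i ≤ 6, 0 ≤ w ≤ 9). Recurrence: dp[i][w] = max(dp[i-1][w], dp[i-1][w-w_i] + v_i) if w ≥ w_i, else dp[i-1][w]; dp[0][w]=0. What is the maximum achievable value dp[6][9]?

20

i\w   0   1   2   3   4   5   6   7   8   9
  0   0   0   0   0   0   0   0   0   0   0
  1   0   0   3   3   3   3   3   3   3   3
  2   0   0   3   3   3   3   3   5   5   5
  3   0   9   9  12  12  12  12  12  14  14
  4   0   9   9  12  17  17  20  20  20  20
  5   0   9   9  12  17  17  20  20  20  20
  6   0   9   9  12  17  17  20  20  20  20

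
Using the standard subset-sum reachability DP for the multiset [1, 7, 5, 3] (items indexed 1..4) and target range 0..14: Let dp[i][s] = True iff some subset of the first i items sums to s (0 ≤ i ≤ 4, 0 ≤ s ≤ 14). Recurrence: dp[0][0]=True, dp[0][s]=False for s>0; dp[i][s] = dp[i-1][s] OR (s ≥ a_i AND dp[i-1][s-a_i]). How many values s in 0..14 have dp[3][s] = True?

i\s   0   1   2   3   4   5   6   7   8   9  10  11  12  13  14
  0   T   F   F   F   F   F   F   F   F   F   F   F   F   F   F
  1   T   T   F   F   F   F   F   F   F   F   F   F   F   F   F
  2   T   T   F   F   F   F   F   T   T   F   F   F   F   F   F
  3   T   T   F   F   F   T   T   T   T   F   F   F   T   T   F
  4   T   T   F   T   T   T   T   T   T   T   T   T   T   T   F

8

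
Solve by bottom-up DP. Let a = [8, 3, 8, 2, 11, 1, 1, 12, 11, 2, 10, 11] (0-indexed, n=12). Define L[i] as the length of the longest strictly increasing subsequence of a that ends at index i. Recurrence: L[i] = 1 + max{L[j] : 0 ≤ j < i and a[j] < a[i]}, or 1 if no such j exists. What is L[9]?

   i    0    1    2    3    4    5    6    7    8    9   10   11
a[i]    8    3    8    2   11    1    1   12   11    2   10   11
L[i]    1    1    2    1    3    1    1    4    3    2    3    4

2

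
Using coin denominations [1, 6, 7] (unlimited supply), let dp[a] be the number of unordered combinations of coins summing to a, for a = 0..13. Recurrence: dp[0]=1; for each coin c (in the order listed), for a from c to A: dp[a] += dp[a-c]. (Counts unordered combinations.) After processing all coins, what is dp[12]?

4

after  coin     0     1     2     3     4     5     6     7     8     9    10    11    12    13
          1     1     1     1     1     1     1     1     1     1     1     1     1     1     1
          6     1     1     1     1     1     1     2     2     2     2     2     2     3     3
          7     1     1     1     1     1     1     2     3     3     3     3     3     4     5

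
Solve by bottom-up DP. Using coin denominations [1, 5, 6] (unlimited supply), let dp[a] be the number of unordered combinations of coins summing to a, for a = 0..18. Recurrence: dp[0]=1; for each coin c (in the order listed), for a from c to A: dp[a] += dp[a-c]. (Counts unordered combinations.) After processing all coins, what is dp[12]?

6

after  coin     0     1     2     3     4     5     6     7     8     9    10    11    12    13    14    15    16    17    18
          1     1     1     1     1     1     1     1     1     1     1     1     1     1     1     1     1     1     1     1
          5     1     1     1     1     1     2     2     2     2     2     3     3     3     3     3     4     4     4     4
          6     1     1     1     1     1     2     3     3     3     3     4     5     6     6     6     7     8     9    10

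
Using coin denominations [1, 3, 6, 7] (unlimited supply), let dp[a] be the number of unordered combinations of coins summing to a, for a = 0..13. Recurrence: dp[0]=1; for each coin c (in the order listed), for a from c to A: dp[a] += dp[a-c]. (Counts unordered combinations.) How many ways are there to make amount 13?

13

after  coin     0     1     2     3     4     5     6     7     8     9    10    11    12    13
          1     1     1     1     1     1     1     1     1     1     1     1     1     1     1
          3     1     1     1     2     2     2     3     3     3     4     4     4     5     5
          6     1     1     1     2     2     2     4     4     4     6     6     6     9     9
          7     1     1     1     2     2     2     4     5     5     7     8     8    11    13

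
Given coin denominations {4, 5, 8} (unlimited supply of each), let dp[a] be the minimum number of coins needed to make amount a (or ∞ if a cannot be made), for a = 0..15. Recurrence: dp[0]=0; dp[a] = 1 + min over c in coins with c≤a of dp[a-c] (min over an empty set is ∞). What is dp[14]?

3

 a  0  1  2  3  4  5  6  7  8  9 10 11 12 13 14 15
dp  0  -  -  -  1  1  -  -  1  2  2  -  2  2  3  3
(- denotes ∞ / unreachable)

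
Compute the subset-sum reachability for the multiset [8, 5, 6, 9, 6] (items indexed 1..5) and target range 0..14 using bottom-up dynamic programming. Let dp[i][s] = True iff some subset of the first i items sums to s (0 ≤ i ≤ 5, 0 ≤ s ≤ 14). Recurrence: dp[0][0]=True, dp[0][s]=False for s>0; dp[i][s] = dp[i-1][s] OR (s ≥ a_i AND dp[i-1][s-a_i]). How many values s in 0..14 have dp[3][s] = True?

i\s   0   1   2   3   4   5   6   7   8   9  10  11  12  13  14
  0   T   F   F   F   F   F   F   F   F   F   F   F   F   F   F
  1   T   F   F   F   F   F   F   F   T   F   F   F   F   F   F
  2   T   F   F   F   F   T   F   F   T   F   F   F   F   T   F
  3   T   F   F   F   F   T   T   F   T   F   F   T   F   T   T
  4   T   F   F   F   F   T   T   F   T   T   F   T   F   T   T
  5   T   F   F   F   F   T   T   F   T   T   F   T   T   T   T

7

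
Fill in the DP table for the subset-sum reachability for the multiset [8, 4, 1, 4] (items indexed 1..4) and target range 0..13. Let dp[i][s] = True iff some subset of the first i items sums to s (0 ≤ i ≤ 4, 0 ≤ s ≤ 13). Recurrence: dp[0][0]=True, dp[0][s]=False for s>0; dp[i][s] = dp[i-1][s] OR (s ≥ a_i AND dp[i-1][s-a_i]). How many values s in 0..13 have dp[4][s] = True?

8

i\s   0   1   2   3   4   5   6   7   8   9  10  11  12  13
  0   T   F   F   F   F   F   F   F   F   F   F   F   F   F
  1   T   F   F   F   F   F   F   F   T   F   F   F   F   F
  2   T   F   F   F   T   F   F   F   T   F   F   F   T   F
  3   T   T   F   F   T   T   F   F   T   T   F   F   T   T
  4   T   T   F   F   T   T   F   F   T   T   F   F   T   T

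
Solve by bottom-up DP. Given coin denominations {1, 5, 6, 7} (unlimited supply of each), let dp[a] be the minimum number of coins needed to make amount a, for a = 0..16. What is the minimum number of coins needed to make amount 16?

3

 a  0  1  2  3  4  5  6  7  8  9 10 11 12 13 14 15 16
dp  0  1  2  3  4  1  1  1  2  3  2  2  2  2  2  3  3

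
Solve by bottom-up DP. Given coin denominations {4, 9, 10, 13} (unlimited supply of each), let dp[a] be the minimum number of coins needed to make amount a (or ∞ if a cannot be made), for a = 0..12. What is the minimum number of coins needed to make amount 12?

3

 a  0  1  2  3  4  5  6  7  8  9 10 11 12
dp  0  -  -  -  1  -  -  -  2  1  1  -  3
(- denotes ∞ / unreachable)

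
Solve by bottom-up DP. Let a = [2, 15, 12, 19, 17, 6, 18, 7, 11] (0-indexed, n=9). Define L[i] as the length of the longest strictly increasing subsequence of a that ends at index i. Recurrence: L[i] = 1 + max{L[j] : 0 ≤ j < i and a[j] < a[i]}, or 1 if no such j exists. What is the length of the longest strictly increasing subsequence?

4

   i    0    1    2    3    4    5    6    7    8
a[i]    2   15   12   19   17    6   18    7   11
L[i]    1    2    2    3    3    2    4    3    4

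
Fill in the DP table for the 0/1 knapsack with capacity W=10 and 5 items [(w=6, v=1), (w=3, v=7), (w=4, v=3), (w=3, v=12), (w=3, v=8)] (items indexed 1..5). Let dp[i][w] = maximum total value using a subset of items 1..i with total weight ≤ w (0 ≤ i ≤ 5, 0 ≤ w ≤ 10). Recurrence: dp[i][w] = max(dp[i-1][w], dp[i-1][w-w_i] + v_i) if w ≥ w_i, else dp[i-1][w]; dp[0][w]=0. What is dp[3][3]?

7

i\w   0   1   2   3   4   5   6   7   8   9  10
  0   0   0   0   0   0   0   0   0   0   0   0
  1   0   0   0   0   0   0   1   1   1   1   1
  2   0   0   0   7   7   7   7   7   7   8   8
  3   0   0   0   7   7   7   7  10  10  10  10
  4   0   0   0  12  12  12  19  19  19  19  22
  5   0   0   0  12  12  12  20  20  20  27  27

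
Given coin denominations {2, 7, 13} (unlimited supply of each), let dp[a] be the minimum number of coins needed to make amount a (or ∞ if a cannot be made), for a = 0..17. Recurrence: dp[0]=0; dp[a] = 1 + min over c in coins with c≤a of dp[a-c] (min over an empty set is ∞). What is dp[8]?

4

 a  0  1  2  3  4  5  6  7  8  9 10 11 12 13 14 15 16 17
dp  0  -  1  -  2  -  3  1  4  2  5  3  6  1  2  2  3  3
(- denotes ∞ / unreachable)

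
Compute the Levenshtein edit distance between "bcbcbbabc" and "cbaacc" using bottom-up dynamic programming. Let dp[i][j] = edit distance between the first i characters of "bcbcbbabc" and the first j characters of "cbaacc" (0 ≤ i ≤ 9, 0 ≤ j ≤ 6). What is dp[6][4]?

4

   ''  c  b  a  a  c  c
''  0  1  2  3  4  5  6
 b  1  1  1  2  3  4  5
 c  2  1  2  2  3  3  4
 b  3  2  1  2  3  4  4
 c  4  3  2  2  3  3  4
 b  5  4  3  3  3  4  4
 b  6  5  4  4  4  4  5
 a  7  6  5  4  4  5  5
 b  8  7  6  5  5  5  6
 c  9  8  7  6  6  5  5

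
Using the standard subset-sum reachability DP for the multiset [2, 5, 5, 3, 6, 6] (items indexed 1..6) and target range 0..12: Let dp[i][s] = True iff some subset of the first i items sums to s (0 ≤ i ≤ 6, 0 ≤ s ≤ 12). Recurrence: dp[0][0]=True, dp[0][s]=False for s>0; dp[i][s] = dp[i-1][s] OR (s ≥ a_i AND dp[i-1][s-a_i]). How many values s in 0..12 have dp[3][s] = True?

6

i\s   0   1   2   3   4   5   6   7   8   9  10  11  12
  0   T   F   F   F   F   F   F   F   F   F   F   F   F
  1   T   F   T   F   F   F   F   F   F   F   F   F   F
  2   T   F   T   F   F   T   F   T   F   F   F   F   F
  3   T   F   T   F   F   T   F   T   F   F   T   F   T
  4   T   F   T   T   F   T   F   T   T   F   T   F   T
  5   T   F   T   T   F   T   T   T   T   T   T   T   T
  6   T   F   T   T   F   T   T   T   T   T   T   T   T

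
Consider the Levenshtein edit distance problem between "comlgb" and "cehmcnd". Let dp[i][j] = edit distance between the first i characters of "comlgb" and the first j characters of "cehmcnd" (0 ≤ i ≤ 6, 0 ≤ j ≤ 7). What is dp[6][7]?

5

   ''  c  e  h  m  c  n  d
''  0  1  2  3  4  5  6  7
 c  1  0  1  2  3  4  5  6
 o  2  1  1  2  3  4  5  6
 m  3  2  2  2  2  3  4  5
 l  4  3  3  3  3  3  4  5
 g  5  4  4  4  4  4  4  5
 b  6  5  5  5  5  5  5  5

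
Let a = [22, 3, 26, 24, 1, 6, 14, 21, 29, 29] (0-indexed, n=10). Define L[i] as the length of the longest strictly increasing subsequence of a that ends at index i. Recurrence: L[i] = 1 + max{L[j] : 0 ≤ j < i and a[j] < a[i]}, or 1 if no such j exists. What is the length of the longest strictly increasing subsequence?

5

   i    0    1    2    3    4    5    6    7    8    9
a[i]   22    3   26   24    1    6   14   21   29   29
L[i]    1    1    2    2    1    2    3    4    5    5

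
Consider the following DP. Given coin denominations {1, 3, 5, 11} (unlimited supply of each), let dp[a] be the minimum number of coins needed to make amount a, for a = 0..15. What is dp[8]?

2

 a  0  1  2  3  4  5  6  7  8  9 10 11 12 13 14 15
dp  0  1  2  1  2  1  2  3  2  3  2  1  2  3  2  3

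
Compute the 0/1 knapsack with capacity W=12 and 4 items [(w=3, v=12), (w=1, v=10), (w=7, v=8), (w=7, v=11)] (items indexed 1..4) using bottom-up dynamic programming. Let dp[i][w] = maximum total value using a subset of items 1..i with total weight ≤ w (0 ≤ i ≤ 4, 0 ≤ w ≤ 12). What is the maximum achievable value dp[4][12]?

33

i\w   0   1   2   3   4   5   6   7   8   9  10  11  12
  0   0   0   0   0   0   0   0   0   0   0   0   0   0
  1   0   0   0  12  12  12  12  12  12  12  12  12  12
  2   0  10  10  12  22  22  22  22  22  22  22  22  22
  3   0  10  10  12  22  22  22  22  22  22  22  30  30
  4   0  10  10  12  22  22  22  22  22  22  23  33  33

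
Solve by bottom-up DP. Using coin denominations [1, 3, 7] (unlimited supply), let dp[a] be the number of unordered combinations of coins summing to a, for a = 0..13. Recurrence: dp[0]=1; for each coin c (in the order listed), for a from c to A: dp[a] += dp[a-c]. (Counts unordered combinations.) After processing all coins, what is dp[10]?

6

after  coin     0     1     2     3     4     5     6     7     8     9    10    11    12    13
          1     1     1     1     1     1     1     1     1     1     1     1     1     1     1
          3     1     1     1     2     2     2     3     3     3     4     4     4     5     5
          7     1     1     1     2     2     2     3     4     4     5     6     6     7     8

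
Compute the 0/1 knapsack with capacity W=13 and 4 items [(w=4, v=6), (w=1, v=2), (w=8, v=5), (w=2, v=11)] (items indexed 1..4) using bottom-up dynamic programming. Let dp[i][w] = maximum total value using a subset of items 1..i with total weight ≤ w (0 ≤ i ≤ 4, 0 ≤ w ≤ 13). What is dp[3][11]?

8

i\w   0   1   2   3   4   5   6   7   8   9  10  11  12  13
  0   0   0   0   0   0   0   0   0   0   0   0   0   0   0
  1   0   0   0   0   6   6   6   6   6   6   6   6   6   6
  2   0   2   2   2   6   8   8   8   8   8   8   8   8   8
  3   0   2   2   2   6   8   8   8   8   8   8   8  11  13
  4   0   2  11  13  13  13  17  19  19  19  19  19  19  19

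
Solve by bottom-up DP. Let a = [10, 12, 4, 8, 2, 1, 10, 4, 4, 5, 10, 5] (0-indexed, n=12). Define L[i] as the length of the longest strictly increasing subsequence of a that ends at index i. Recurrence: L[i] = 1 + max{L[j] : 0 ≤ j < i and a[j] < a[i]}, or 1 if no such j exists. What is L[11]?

3

   i    0    1    2    3    4    5    6    7    8    9   10   11
a[i]   10   12    4    8    2    1   10    4    4    5   10    5
L[i]    1    2    1    2    1    1    3    2    2    3    4    3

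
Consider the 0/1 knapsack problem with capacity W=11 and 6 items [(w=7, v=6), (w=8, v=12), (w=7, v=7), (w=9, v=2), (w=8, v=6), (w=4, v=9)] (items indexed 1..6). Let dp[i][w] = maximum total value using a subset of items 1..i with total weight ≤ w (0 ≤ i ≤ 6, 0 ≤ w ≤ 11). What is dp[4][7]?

7

i\w   0   1   2   3   4   5   6   7   8   9  10  11
  0   0   0   0   0   0   0   0   0   0   0   0   0
  1   0   0   0   0   0   0   0   6   6   6   6   6
  2   0   0   0   0   0   0   0   6  12  12  12  12
  3   0   0   0   0   0   0   0   7  12  12  12  12
  4   0   0   0   0   0   0   0   7  12  12  12  12
  5   0   0   0   0   0   0   0   7  12  12  12  12
  6   0   0   0   0   9   9   9   9  12  12  12  16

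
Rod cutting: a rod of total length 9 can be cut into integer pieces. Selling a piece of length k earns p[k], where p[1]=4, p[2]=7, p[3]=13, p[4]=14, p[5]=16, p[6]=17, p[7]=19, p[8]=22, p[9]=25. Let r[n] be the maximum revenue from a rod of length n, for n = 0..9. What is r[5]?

   n    0    1    2    3    4    5    6    7    8    9
r[n]    0    4    8   13   17   21   26   30   34   39

21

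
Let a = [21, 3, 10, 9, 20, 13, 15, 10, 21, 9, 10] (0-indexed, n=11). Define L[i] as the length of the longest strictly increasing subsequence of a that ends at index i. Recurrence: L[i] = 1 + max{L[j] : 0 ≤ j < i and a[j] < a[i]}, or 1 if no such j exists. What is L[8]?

5

   i    0    1    2    3    4    5    6    7    8    9   10
a[i]   21    3   10    9   20   13   15   10   21    9   10
L[i]    1    1    2    2    3    3    4    3    5    2    3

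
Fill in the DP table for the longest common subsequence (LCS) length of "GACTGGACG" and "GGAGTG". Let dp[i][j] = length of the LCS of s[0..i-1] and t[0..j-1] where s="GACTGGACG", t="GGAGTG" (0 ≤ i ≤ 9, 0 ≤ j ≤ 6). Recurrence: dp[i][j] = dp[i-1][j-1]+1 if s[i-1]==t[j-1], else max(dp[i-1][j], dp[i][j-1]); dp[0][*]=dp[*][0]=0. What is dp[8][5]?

3

   ''  G  G  A  G  T  G
''  0  0  0  0  0  0  0
 G  0  1  1  1  1  1  1
 A  0  1  1  2  2  2  2
 C  0  1  1  2  2  2  2
 T  0  1  1  2  2  3  3
 G  0  1  2  2  3  3  4
 G  0  1  2  2  3  3  4
 A  0  1  2  3  3  3  4
 C  0  1  2  3  3  3  4
 G  0  1  2  3  4  4  4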